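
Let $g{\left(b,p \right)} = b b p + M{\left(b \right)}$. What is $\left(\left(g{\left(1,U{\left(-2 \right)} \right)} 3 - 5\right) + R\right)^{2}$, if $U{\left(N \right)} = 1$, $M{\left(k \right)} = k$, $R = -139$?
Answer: $19044$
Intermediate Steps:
$g{\left(b,p \right)} = b + p b^{2}$ ($g{\left(b,p \right)} = b b p + b = b^{2} p + b = p b^{2} + b = b + p b^{2}$)
$\left(\left(g{\left(1,U{\left(-2 \right)} \right)} 3 - 5\right) + R\right)^{2} = \left(\left(1 \left(1 + 1 \cdot 1\right) 3 - 5\right) - 139\right)^{2} = \left(\left(1 \left(1 + 1\right) 3 - 5\right) - 139\right)^{2} = \left(\left(1 \cdot 2 \cdot 3 - 5\right) - 139\right)^{2} = \left(\left(2 \cdot 3 - 5\right) - 139\right)^{2} = \left(\left(6 - 5\right) - 139\right)^{2} = \left(1 - 139\right)^{2} = \left(-138\right)^{2} = 19044$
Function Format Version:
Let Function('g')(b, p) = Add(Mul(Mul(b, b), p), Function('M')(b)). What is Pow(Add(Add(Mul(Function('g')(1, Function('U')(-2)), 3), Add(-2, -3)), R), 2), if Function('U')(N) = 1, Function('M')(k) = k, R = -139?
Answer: 19044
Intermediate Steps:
Function('g')(b, p) = Add(b, Mul(p, Pow(b, 2))) (Function('g')(b, p) = Add(Mul(Mul(b, b), p), b) = Add(Mul(Pow(b, 2), p), b) = Add(Mul(p, Pow(b, 2)), b) = Add(b, Mul(p, Pow(b, 2))))
Pow(Add(Add(Mul(Function('g')(1, Function('U')(-2)), 3), Add(-2, -3)), R), 2) = Pow(Add(Add(Mul(Mul(1, Add(1, Mul(1, 1))), 3), Add(-2, -3)), -139), 2) = Pow(Add(Add(Mul(Mul(1, Add(1, 1)), 3), -5), -139), 2) = Pow(Add(Add(Mul(Mul(1, 2), 3), -5), -139), 2) = Pow(Add(Add(Mul(2, 3), -5), -139), 2) = Pow(Add(Add(6, -5), -139), 2) = Pow(Add(1, -139), 2) = Pow(-138, 2) = 19044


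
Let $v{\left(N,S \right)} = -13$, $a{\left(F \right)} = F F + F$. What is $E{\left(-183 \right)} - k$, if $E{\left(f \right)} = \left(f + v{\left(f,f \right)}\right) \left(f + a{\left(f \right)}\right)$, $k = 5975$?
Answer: $-6498083$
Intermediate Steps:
$a{\left(F \right)} = F + F^{2}$ ($a{\left(F \right)} = F^{2} + F = F + F^{2}$)
$E{\left(f \right)} = \left(-13 + f\right) \left(f + f \left(1 + f\right)\right)$ ($E{\left(f \right)} = \left(f - 13\right) \left(f + f \left(1 + f\right)\right) = \left(-13 + f\right) \left(f + f \left(1 + f\right)\right)$)
$E{\left(-183 \right)} - k = - 183 \left(-26 + \left(-183\right)^{2} - -2013\right) - 5975 = - 183 \left(-26 + 33489 + 2013\right) - 5975 = \left(-183\right) 35476 - 5975 = -6492108 - 5975 = -6498083$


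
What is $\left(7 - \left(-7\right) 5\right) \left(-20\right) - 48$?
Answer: $-888$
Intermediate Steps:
$\left(7 - \left(-7\right) 5\right) \left(-20\right) - 48 = \left(7 - -35\right) \left(-20\right) - 48 = \left(7 + 35\right) \left(-20\right) - 48 = 42 \left(-20\right) - 48 = -840 - 48 = -888$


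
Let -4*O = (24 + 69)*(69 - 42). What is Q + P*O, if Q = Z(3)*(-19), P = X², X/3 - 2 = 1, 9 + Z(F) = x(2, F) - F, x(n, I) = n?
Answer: -202631/4 ≈ -50658.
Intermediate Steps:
Z(F) = -7 - F (Z(F) = -9 + (2 - F) = -7 - F)
O = -2511/4 (O = -(24 + 69)*(69 - 42)/4 = -93*27/4 = -¼*2511 = -2511/4 ≈ -627.75)
X = 9 (X = 6 + 3*1 = 6 + 3 = 9)
P = 81 (P = 9² = 81)
Q = 190 (Q = (-7 - 1*3)*(-19) = (-7 - 3)*(-19) = -10*(-19) = 190)
Q + P*O = 190 + 81*(-2511/4) = 190 - 203391/4 = -202631/4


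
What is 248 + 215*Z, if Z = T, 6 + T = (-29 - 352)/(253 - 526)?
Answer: -67517/91 ≈ -741.95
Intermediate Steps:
T = -419/91 (T = -6 + (-29 - 352)/(253 - 526) = -6 - 381/(-273) = -6 - 381*(-1/273) = -6 + 127/91 = -419/91 ≈ -4.6044)
Z = -419/91 ≈ -4.6044
248 + 215*Z = 248 + 215*(-419/91) = 248 - 90085/91 = -67517/91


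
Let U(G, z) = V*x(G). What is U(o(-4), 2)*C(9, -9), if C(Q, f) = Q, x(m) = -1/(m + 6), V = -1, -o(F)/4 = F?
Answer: 9/22 ≈ 0.40909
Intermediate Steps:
o(F) = -4*F
x(m) = -1/(6 + m)
U(G, z) = 1/(6 + G) (U(G, z) = -(-1)/(6 + G) = 1/(6 + G))
U(o(-4), 2)*C(9, -9) = 9/(6 - 4*(-4)) = 9/(6 + 16) = 9/22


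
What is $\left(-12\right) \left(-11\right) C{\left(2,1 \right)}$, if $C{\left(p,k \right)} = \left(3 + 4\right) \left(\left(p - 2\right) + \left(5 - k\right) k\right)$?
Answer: $3696$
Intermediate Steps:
$C{\left(p,k \right)} = -14 + 7 p + 7 k \left(5 - k\right)$ ($C{\left(p,k \right)} = 7 \left(\left(-2 + p\right) + k \left(5 - k\right)\right) = 7 \left(-2 + p + k \left(5 - k\right)\right) = -14 + 7 p + 7 k \left(5 - k\right)$)
$\left(-12\right) \left(-11\right) C{\left(2,1 \right)} = \left(-12\right) \left(-11\right) \left(-14 - 7 \cdot 1^{2} + 7 \cdot 2 + 35 \cdot 1\right) = 132 \left(-14 - 7 + 14 + 35\right) = 132 \cdot 28 = 3696$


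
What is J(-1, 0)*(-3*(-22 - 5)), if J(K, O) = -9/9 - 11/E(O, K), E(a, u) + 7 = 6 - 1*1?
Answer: 729/2 ≈ 364.50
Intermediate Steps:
E(a, u) = -2 (E(a, u) = -7 + (6 - 1*1) = -7 + (6 - 1) = -7 + 5 = -2)
J(K, O) = 9/2 (J(K, O) = -9/9 - 11/(-2) = -9*⅑ - 11*(-½) = -1 + 11/2 = 9/2)
J(-1, 0)*(-3*(-22 - 5)) = 9*(-3*(-22 - 5))/2 = 9*(-3*(-27))/2 = (9/2)*81 = 729/2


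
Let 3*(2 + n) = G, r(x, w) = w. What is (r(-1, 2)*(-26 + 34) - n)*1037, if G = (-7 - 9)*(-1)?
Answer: 39406/3 ≈ 13135.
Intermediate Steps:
G = 16 (G = -16*(-1) = 16)
n = 10/3 (n = -2 + (1/3)*16 = -2 + 16/3 = 10/3 ≈ 3.3333)
(r(-1, 2)*(-26 + 34) - n)*1037 = (2*(-26 + 34) - 1*10/3)*1037 = (2*8 - 10/3)*1037 = (16 - 10/3)*1037 = (38/3)*1037 = 39406/3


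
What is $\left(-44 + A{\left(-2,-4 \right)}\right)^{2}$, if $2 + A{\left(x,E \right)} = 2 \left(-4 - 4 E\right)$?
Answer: $484$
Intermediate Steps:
$A{\left(x,E \right)} = -10 - 8 E$ ($A{\left(x,E \right)} = -2 + 2 \left(-4 - 4 E\right) = -2 - \left(8 + 8 E\right) = -10 - 8 E$)
$\left(-44 + A{\left(-2,-4 \right)}\right)^{2} = \left(-44 - -22\right)^{2} = \left(-44 + \left(-10 + 32\right)\right)^{2} = \left(-44 + 22\right)^{2} = \left(-22\right)^{2} = 484$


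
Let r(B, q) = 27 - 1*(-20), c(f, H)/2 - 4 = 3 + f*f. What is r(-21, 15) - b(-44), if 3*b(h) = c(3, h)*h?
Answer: 1549/3 ≈ 516.33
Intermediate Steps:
c(f, H) = 14 + 2*f² (c(f, H) = 8 + 2*(3 + f*f) = 8 + 2*(3 + f²) = 8 + (6 + 2*f²) = 14 + 2*f²)
b(h) = 32*h/3 (b(h) = ((14 + 2*3²)*h)/3 = ((14 + 2*9)*h)/3 = ((14 + 18)*h)/3 = (32*h)/3 = 32*h/3)
r(B, q) = 47 (r(B, q) = 27 + 20 = 47)
r(-21, 15) - b(-44) = 47 - 32*(-44)/3 = 47 - 1*(-1408/3) = 47 + 1408/3 = 1549/3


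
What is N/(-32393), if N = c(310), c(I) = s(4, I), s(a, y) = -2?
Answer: 2/32393 ≈ 6.1742e-5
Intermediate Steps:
c(I) = -2
N = -2
N/(-32393) = -2/(-32393) = -2*(-1/32393) = 2/32393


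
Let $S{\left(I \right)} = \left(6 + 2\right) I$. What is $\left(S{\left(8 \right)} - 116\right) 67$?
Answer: $-3484$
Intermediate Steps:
$S{\left(I \right)} = 8 I$
$\left(S{\left(8 \right)} - 116\right) 67 = \left(8 \cdot 8 - 116\right) 67 = \left(64 - 116\right) 67 = \left(-52\right) 67 = -3484$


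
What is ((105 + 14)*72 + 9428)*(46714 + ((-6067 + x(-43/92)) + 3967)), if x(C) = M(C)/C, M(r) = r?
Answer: 802891540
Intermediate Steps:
x(C) = 1 (x(C) = C/C = 1)
((105 + 14)*72 + 9428)*(46714 + ((-6067 + x(-43/92)) + 3967)) = ((105 + 14)*72 + 9428)*(46714 + ((-6067 + 1) + 3967)) = (119*72 + 9428)*(46714 + (-6066 + 3967)) = (8568 + 9428)*(46714 - 2099) = 17996*44615 = 802891540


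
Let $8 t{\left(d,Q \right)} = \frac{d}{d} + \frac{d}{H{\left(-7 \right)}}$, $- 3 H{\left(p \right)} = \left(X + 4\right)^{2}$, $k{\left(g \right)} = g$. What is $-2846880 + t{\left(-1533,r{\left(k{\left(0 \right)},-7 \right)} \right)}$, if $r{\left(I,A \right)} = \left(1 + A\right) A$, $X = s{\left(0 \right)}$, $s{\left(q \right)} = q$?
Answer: $- \frac{364396025}{128} \approx -2.8468 \cdot 10^{6}$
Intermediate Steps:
$X = 0$
$r{\left(I,A \right)} = A \left(1 + A\right)$
$H{\left(p \right)} = - \frac{16}{3}$ ($H{\left(p \right)} = - \frac{\left(0 + 4\right)^{2}}{3} = - \frac{4^{2}}{3} = \left(- \frac{1}{3}\right) 16 = - \frac{16}{3}$)
$t{\left(d,Q \right)} = \frac{1}{8} - \frac{3 d}{128}$ ($t{\left(d,Q \right)} = \frac{\frac{d}{d} + \frac{d}{- \frac{16}{3}}}{8} = \frac{1 + d \left(- \frac{3}{16}\right)}{8} = \frac{1 - \frac{3 d}{16}}{8} = \frac{1}{8} - \frac{3 d}{128}$)
$-2846880 + t{\left(-1533,r{\left(k{\left(0 \right)},-7 \right)} \right)} = -2846880 + \left(\frac{1}{8} - - \frac{4599}{128}\right) = -2846880 + \left(\frac{1}{8} + \frac{4599}{128}\right) = -2846880 + \frac{4615}{128} = - \frac{364396025}{128}$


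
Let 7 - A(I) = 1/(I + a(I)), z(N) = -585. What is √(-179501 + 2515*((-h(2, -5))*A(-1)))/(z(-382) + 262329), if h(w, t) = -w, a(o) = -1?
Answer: I*√8861/65436 ≈ 0.0014385*I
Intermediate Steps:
A(I) = 7 - 1/(-1 + I) (A(I) = 7 - 1/(I - 1) = 7 - 1/(-1 + I))
√(-179501 + 2515*((-h(2, -5))*A(-1)))/(z(-382) + 262329) = √(-179501 + 2515*((-(-1)*2)*((-8 + 7*(-1))/(-1 - 1))))/(-585 + 262329) = √(-179501 + 2515*((-1*(-2))*((-8 - 7)/(-2))))/261744 = √(-179501 + 2515*(2*(-½*(-15))))*(1/261744) = √(-179501 + 2515*(2*(15/2)))*(1/261744) = √(-179501 + 2515*15)*(1/261744) = √(-179501 + 37725)*(1/261744) = √(-141776)*(1/261744) = (4*I*√8861)*(1/261744) = I*√8861/65436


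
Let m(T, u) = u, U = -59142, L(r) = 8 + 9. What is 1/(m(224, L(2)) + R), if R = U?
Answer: -1/59125 ≈ -1.6913e-5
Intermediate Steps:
L(r) = 17
R = -59142
1/(m(224, L(2)) + R) = 1/(17 - 59142) = 1/(-59125) = -1/59125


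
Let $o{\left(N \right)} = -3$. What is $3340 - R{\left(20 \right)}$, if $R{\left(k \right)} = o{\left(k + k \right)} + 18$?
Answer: $3325$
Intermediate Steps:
$R{\left(k \right)} = 15$ ($R{\left(k \right)} = -3 + 18 = 15$)
$3340 - R{\left(20 \right)} = 3340 - 15 = 3325$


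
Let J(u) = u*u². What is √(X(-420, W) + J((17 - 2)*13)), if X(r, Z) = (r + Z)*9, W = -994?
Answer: 3*√822461 ≈ 2720.7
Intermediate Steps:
X(r, Z) = 9*Z + 9*r (X(r, Z) = (Z + r)*9 = 9*Z + 9*r)
J(u) = u³
√(X(-420, W) + J((17 - 2)*13)) = √((9*(-994) + 9*(-420)) + ((17 - 2)*13)³) = √((-8946 - 3780) + (15*13)³) = √(-12726 + 195³) = √(-12726 + 7414875) = √7402149 = 3*√822461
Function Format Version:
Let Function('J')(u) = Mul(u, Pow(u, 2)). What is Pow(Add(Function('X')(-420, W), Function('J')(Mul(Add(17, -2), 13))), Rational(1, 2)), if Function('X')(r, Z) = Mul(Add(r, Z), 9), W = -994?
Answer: Mul(3, Pow(822461, Rational(1, 2))) ≈ 2720.7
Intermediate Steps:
Function('X')(r, Z) = Add(Mul(9, Z), Mul(9, r)) (Function('X')(r, Z) = Mul(Add(Z, r), 9) = Add(Mul(9, Z), Mul(9, r)))
Function('J')(u) = Pow(u, 3)
Pow(Add(Function('X')(-420, W), Function('J')(Mul(Add(17, -2), 13))), Rational(1, 2)) = Pow(Add(Add(Mul(9, -994), Mul(9, -420)), Pow(Mul(Add(17, -2), 13), 3)), Rational(1, 2)) = Pow(Add(Add(-8946, -3780), Pow(Mul(15, 13), 3)), Rational(1, 2)) = Pow(Add(-12726, Pow(195, 3)), Rational(1, 2)) = Pow(Add(-12726, 7414875), Rational(1, 2)) = Pow(7402149, Rational(1, 2)) = Mul(3, Pow(822461, Rational(1, 2)))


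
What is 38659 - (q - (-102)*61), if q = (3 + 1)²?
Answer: 32421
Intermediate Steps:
q = 16 (q = 4² = 16)
38659 - (q - (-102)*61) = 38659 - (16 - (-102)*61) = 38659 - (16 - 102*(-61)) = 38659 - (16 + 6222) = 38659 - 1*6238 = 38659 - 6238 = 32421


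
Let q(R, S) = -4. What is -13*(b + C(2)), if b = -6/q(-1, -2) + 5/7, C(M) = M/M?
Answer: -585/14 ≈ -41.786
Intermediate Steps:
C(M) = 1
b = 31/14 (b = -6/(-4) + 5/7 = -6*(-1/4) + 5*(1/7) = 3/2 + 5/7 = 31/14 ≈ 2.2143)
-13*(b + C(2)) = -13*(31/14 + 1) = -13*45/14 = -585/14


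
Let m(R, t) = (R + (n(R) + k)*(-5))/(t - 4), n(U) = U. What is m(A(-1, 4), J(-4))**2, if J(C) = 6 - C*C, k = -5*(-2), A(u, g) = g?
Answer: 1089/49 ≈ 22.224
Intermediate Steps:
k = 10
J(C) = 6 - C**2
m(R, t) = (-50 - 4*R)/(-4 + t) (m(R, t) = (R + (R + 10)*(-5))/(t - 4) = (R + (10 + R)*(-5))/(-4 + t) = (R + (-50 - 5*R))/(-4 + t) = (-50 - 4*R)/(-4 + t))
m(A(-1, 4), J(-4))**2 = (2*(-25 - 2*4)/(-4 + (6 - 1*(-4)**2)))**2 = (2*(-25 - 8)/(-4 + (6 - 1*16)))**2 = (2*(-33)/(-4 + (6 - 16)))**2 = (2*(-33)/(-4 - 10))**2 = (2*(-33)/(-14))**2 = (2*(-1/14)*(-33))**2 = (33/7)**2 = 1089/49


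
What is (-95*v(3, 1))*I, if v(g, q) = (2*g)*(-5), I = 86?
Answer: 245100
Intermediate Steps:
v(g, q) = -10*g
(-95*v(3, 1))*I = -(-950)*3*86 = -95*(-30)*86 = 2850*86 = 245100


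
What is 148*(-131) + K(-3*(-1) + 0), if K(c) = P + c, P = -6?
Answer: -19391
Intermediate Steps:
K(c) = -6 + c
148*(-131) + K(-3*(-1) + 0) = 148*(-131) + (-6 + (-3*(-1) + 0)) = -19388 + (-6 + (3 + 0)) = -19388 + (-6 + 3) = -19388 - 3 = -19391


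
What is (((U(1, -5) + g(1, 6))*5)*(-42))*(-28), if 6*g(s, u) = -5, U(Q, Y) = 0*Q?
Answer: -4900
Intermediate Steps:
U(Q, Y) = 0
g(s, u) = -⅚ (g(s, u) = (⅙)*(-5) = -⅚)
(((U(1, -5) + g(1, 6))*5)*(-42))*(-28) = (((0 - ⅚)*5)*(-42))*(-28) = (-⅚*5*(-42))*(-28) = -25/6*(-42)*(-28) = 175*(-28) = -4900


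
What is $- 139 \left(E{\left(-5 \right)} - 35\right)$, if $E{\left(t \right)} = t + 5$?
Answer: $4865$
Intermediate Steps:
$E{\left(t \right)} = 5 + t$
$- 139 \left(E{\left(-5 \right)} - 35\right) = - 139 \left(\left(5 - 5\right) - 35\right) = - 139 \left(0 - 35\right) = \left(-139\right) \left(-35\right) = 4865$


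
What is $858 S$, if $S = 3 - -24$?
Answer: $23166$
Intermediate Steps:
$S = 27$ ($S = 3 + 24 = 27$)
$858 S = 858 \cdot 27 = 23166$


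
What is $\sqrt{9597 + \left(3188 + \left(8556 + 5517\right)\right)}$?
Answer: $\sqrt{26858} \approx 163.88$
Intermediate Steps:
$\sqrt{9597 + \left(3188 + \left(8556 + 5517\right)\right)} = \sqrt{9597 + \left(3188 + 14073\right)} = \sqrt{9597 + 17261} = \sqrt{26858}$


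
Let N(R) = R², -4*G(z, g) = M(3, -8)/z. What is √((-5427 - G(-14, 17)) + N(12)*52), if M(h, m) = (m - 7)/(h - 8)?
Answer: √1615782/28 ≈ 45.398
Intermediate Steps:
M(h, m) = (-7 + m)/(-8 + h)
G(z, g) = -3/(4*z) (G(z, g) = -(-7 - 8)/(-8 + 3)/(4*z) = --15/(-5)/(4*z) = -(-⅕*(-15))/(4*z) = -3/(4*z))
√((-5427 - G(-14, 17)) + N(12)*52) = √((-5427 - (-3)/(4*(-14))) + 12²*52) = √((-5427 - (-3)*(-1)/(4*14)) + 144*52) = √((-5427 - 1*3/56) + 7488) = √((-5427 - 3/56) + 7488) = √(-303915/56 + 7488) = √(115413/56) = √1615782/28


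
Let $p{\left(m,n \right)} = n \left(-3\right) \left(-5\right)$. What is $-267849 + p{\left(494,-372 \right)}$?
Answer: $-273429$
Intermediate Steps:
$p{\left(m,n \right)} = 15 n$ ($p{\left(m,n \right)} = - 3 n \left(-5\right) = 15 n$)
$-267849 + p{\left(494,-372 \right)} = -267849 + 15 \left(-372\right) = -267849 - 5580 = -273429$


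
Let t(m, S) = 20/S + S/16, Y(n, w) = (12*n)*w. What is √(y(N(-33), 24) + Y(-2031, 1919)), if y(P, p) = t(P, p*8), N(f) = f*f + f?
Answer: I*√6734859249/12 ≈ 6838.9*I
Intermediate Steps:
N(f) = f + f² (N(f) = f² + f = f + f²)
Y(n, w) = 12*n*w
t(m, S) = 20/S + S/16 (t(m, S) = 20/S + S*(1/16) = 20/S + S/16)
y(P, p) = p/2 + 5/(2*p) (y(P, p) = 20/((p*8)) + (p*8)/16 = 20/((8*p)) + (8*p)/16 = 20*(1/(8*p)) + p/2 = 5/(2*p) + p/2 = p/2 + 5/(2*p))
√(y(N(-33), 24) + Y(-2031, 1919)) = √((½)*(5 + 24²)/24 + 12*(-2031)*1919) = √((½)*(1/24)*(5 + 576) - 46769868) = √((½)*(1/24)*581 - 46769868) = √(581/48 - 46769868) = √(-2244953083/48) = I*√6734859249/12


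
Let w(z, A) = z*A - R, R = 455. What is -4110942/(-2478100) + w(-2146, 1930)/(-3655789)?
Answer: 12646804548369/4529705360450 ≈ 2.7920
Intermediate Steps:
w(z, A) = -455 + A*z (w(z, A) = z*A - 1*455 = A*z - 455 = -455 + A*z)
-4110942/(-2478100) + w(-2146, 1930)/(-3655789) = -4110942/(-2478100) + (-455 + 1930*(-2146))/(-3655789) = -4110942*(-1/2478100) + (-455 - 4141780)*(-1/3655789) = 2055471/1239050 - 4142235*(-1/3655789) = 2055471/1239050 + 4142235/3655789 = 12646804548369/4529705360450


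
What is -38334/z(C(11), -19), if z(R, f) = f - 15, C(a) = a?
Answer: 19167/17 ≈ 1127.5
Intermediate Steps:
z(R, f) = -15 + f
-38334/z(C(11), -19) = -38334/(-15 - 19) = -38334/(-34) = -38334*(-1/34) = 19167/17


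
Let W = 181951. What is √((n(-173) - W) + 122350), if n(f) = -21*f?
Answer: 4*I*√3498 ≈ 236.58*I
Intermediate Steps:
√((n(-173) - W) + 122350) = √((-21*(-173) - 1*181951) + 122350) = √((3633 - 181951) + 122350) = √(-178318 + 122350) = √(-55968) = 4*I*√3498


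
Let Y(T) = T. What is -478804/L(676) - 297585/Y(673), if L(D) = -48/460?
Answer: 9263366140/2019 ≈ 4.5881e+6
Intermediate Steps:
L(D) = -12/115 (L(D) = -48*1/460 = -12/115)
-478804/L(676) - 297585/Y(673) = -478804/(-12/115) - 297585/673 = -478804*(-115/12) - 297585*1/673 = 13765615/3 - 297585/673 = 9263366140/2019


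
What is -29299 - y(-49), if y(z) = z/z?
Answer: -29300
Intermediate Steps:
y(z) = 1
-29299 - y(-49) = -29299 - 1*1 = -29299 - 1 = -29300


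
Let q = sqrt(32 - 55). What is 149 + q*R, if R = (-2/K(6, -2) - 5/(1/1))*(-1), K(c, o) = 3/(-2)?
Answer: 149 + 11*I*sqrt(23)/3 ≈ 149.0 + 17.585*I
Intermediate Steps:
K(c, o) = -3/2 (K(c, o) = 3*(-1/2) = -3/2)
q = I*sqrt(23) (q = sqrt(-23) = I*sqrt(23) ≈ 4.7958*I)
R = 11/3 (R = (-2/(-3/2) - 5/(1/1))*(-1) = (-2*(-2/3) - 5/1)*(-1) = (4/3 - 5*1)*(-1) = (4/3 - 5)*(-1) = -11/3*(-1) = 11/3 ≈ 3.6667)
149 + q*R = 149 + (I*sqrt(23))*(11/3) = 149 + 11*I*sqrt(23)/3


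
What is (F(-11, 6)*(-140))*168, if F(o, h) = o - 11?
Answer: 517440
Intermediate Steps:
F(o, h) = -11 + o
(F(-11, 6)*(-140))*168 = ((-11 - 11)*(-140))*168 = -22*(-140)*168 = 3080*168 = 517440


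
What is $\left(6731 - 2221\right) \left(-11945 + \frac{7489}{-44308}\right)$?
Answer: $- \frac{108499642545}{2014} \approx -5.3873 \cdot 10^{7}$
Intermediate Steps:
$\left(6731 - 2221\right) \left(-11945 + \frac{7489}{-44308}\right) = 4510 \left(-11945 + 7489 \left(- \frac{1}{44308}\right)\right) = 4510 \left(-11945 - \frac{7489}{44308}\right) = 4510 \left(- \frac{529266549}{44308}\right) = - \frac{108499642545}{2014}$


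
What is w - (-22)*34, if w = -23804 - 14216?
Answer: -37272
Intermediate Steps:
w = -38020
w - (-22)*34 = -38020 - (-22)*34 = -38020 - 1*(-748) = -38020 + 748 = -37272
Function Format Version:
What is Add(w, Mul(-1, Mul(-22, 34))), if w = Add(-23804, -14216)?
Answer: -37272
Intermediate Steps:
w = -38020
Add(w, Mul(-1, Mul(-22, 34))) = Add(-38020, Mul(-1, Mul(-22, 34))) = Add(-38020, Mul(-1, -748)) = Add(-38020, 748) = -37272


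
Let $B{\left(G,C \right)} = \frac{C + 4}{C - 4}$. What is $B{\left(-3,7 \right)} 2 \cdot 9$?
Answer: $66$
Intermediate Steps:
$B{\left(G,C \right)} = \frac{4 + C}{-4 + C}$
$B{\left(-3,7 \right)} 2 \cdot 9 = \frac{4 + 7}{-4 + 7} \cdot 2 \cdot 9 = \frac{1}{3} \cdot 11 \cdot 2 \cdot 9 = \frac{11}{3} \cdot 2 \cdot 9 = \frac{22}{3} \cdot 9 = 66$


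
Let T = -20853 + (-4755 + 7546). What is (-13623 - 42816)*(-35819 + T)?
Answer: 3040989759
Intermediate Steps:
T = -18062 (T = -20853 + 2791 = -18062)
(-13623 - 42816)*(-35819 + T) = (-13623 - 42816)*(-35819 - 18062) = -56439*(-53881) = 3040989759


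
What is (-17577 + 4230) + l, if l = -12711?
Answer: -26058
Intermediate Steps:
(-17577 + 4230) + l = (-17577 + 4230) - 12711 = -13347 - 12711 = -26058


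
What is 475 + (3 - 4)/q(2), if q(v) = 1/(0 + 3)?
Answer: 472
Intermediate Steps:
q(v) = 1/3
475 + (3 - 4)/q(2) = 475 + (3 - 4)/(1/3) = 475 - 1*3 = 475 - 3 = 472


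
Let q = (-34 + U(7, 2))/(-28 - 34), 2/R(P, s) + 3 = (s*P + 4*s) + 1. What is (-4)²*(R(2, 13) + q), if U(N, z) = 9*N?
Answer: -4160/589 ≈ -7.0628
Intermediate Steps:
R(P, s) = 2/(-2 + 4*s + P*s) (R(P, s) = 2/(-3 + ((s*P + 4*s) + 1)) = 2/(-3 + ((P*s + 4*s) + 1)) = 2/(-3 + ((4*s + P*s) + 1)) = 2/(-3 + (1 + 4*s + P*s)) = 2/(-2 + 4*s + P*s))
q = -29/62 (q = (-34 + 9*7)/(-28 - 34) = (-34 + 63)/(-62) = 29*(-1/62) = -29/62 ≈ -0.46774)
(-4)²*(R(2, 13) + q) = (-4)²*(2/(-2 + 4*13 + 2*13) - 29/62) = 16*(2/(-2 + 52 + 26) - 29/62) = 16*(2/76 - 29/62) = 16*(2*(1/76) - 29/62) = 16*(1/38 - 29/62) = 16*(-260/589) = -4160/589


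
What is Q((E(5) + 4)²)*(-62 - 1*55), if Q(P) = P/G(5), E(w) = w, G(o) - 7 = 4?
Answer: -9477/11 ≈ -861.54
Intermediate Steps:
G(o) = 11 (G(o) = 7 + 4 = 11)
Q(P) = P/11
Q((E(5) + 4)²)*(-62 - 1*55) = ((5 + 4)²/11)*(-62 - 1*55) = ((1/11)*9²)*(-62 - 55) = ((1/11)*81)*(-117) = (81/11)*(-117) = -9477/11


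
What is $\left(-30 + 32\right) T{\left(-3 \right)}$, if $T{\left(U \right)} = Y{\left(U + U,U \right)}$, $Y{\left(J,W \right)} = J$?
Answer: $-12$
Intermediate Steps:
$T{\left(U \right)} = 2 U$ ($T{\left(U \right)} = U + U = 2 U$)
$\left(-30 + 32\right) T{\left(-3 \right)} = \left(-30 + 32\right) 2 \left(-3\right) = 2 \left(-6\right) = -12$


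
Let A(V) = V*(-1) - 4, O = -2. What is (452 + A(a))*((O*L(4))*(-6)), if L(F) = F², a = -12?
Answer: 88320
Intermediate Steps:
A(V) = -4 - V (A(V) = -V - 4 = -4 - V)
(452 + A(a))*((O*L(4))*(-6)) = (452 + (-4 - 1*(-12)))*(-2*4²*(-6)) = (452 + (-4 + 12))*(-2*16*(-6)) = (452 + 8)*(-32*(-6)) = 460*192 = 88320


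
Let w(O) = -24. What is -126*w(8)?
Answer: 3024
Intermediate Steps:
-126*w(8) = -126*(-24) = 3024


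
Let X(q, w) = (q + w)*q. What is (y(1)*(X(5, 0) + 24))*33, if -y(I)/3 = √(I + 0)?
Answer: -4851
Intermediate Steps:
X(q, w) = q*(q + w)
y(I) = -3*√I (y(I) = -3*√(I + 0) = -3*√I)
(y(1)*(X(5, 0) + 24))*33 = ((-3*√1)*(5*(5 + 0) + 24))*33 = ((-3*1)*(5*5 + 24))*33 = -3*(25 + 24)*33 = -3*49*33 = -147*33 = -4851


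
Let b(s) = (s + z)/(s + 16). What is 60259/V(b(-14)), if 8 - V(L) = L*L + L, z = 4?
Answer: -60259/12 ≈ -5021.6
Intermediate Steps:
b(s) = (4 + s)/(16 + s) (b(s) = (s + 4)/(s + 16) = (4 + s)/(16 + s))
V(L) = 8 - L - L**2 (V(L) = 8 - (L*L + L) = 8 - (L**2 + L) = 8 - (L + L**2) = 8 + (-L - L**2) = 8 - L - L**2)
60259/V(b(-14)) = 60259/(8 - (4 - 14)/(16 - 14) - ((4 - 14)/(16 - 14))**2) = 60259/(8 - (-10)/2 - (-10/2)**2) = 60259/(8 - (-10)/2 - ((1/2)*(-10))**2) = 60259/(8 - 1*(-5) - 1*(-5)**2) = 60259/(8 + 5 - 1*25) = 60259/(8 + 5 - 25) = 60259/(-12) = 60259*(-1/12) = -60259/12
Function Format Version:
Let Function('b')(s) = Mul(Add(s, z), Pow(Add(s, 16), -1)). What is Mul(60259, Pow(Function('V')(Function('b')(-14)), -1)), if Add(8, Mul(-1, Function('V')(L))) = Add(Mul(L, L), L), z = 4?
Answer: Rational(-60259, 12) ≈ -5021.6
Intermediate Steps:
Function('b')(s) = Mul(Pow(Add(16, s), -1), Add(4, s)) (Function('b')(s) = Mul(Add(s, 4), Pow(Add(s, 16), -1)) = Mul(Add(4, s), Pow(Add(16, s), -1)) = Mul(Pow(Add(16, s), -1), Add(4, s)))
Function('V')(L) = Add(8, Mul(-1, L), Mul(-1, Pow(L, 2))) (Function('V')(L) = Add(8, Mul(-1, Add(Mul(L, L), L))) = Add(8, Mul(-1, Add(Pow(L, 2), L))) = Add(8, Mul(-1, Add(L, Pow(L, 2)))) = Add(8, Add(Mul(-1, L), Mul(-1, Pow(L, 2)))) = Add(8, Mul(-1, L), Mul(-1, Pow(L, 2))))
Mul(60259, Pow(Function('V')(Function('b')(-14)), -1)) = Mul(60259, Pow(Add(8, Mul(-1, Mul(Pow(Add(16, -14), -1), Add(4, -14))), Mul(-1, Pow(Mul(Pow(Add(16, -14), -1), Add(4, -14)), 2))), -1)) = Mul(60259, Pow(Add(8, Mul(-1, Mul(Pow(2, -1), -10)), Mul(-1, Pow(Mul(Pow(2, -1), -10), 2))), -1)) = Mul(60259, Pow(Add(8, Mul(-1, Mul(Rational(1, 2), -10)), Mul(-1, Pow(Mul(Rational(1, 2), -10), 2))), -1)) = Mul(60259, Pow(Add(8, Mul(-1, -5), Mul(-1, Pow(-5, 2))), -1)) = Mul(60259, Pow(Add(8, 5, Mul(-1, 25)), -1)) = Mul(60259, Pow(Add(8, 5, -25), -1)) = Mul(60259, Pow(-12, -1)) = Mul(60259, Rational(-1, 12)) = Rational(-60259, 12)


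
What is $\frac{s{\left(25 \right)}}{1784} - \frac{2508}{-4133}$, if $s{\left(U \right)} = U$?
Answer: $\frac{4577597}{7373272} \approx 0.62084$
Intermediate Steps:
$\frac{s{\left(25 \right)}}{1784} - \frac{2508}{-4133} = \frac{25}{1784} - \frac{2508}{-4133} = 25 \cdot \frac{1}{1784} - - \frac{2508}{4133} = \frac{25}{1784} + \frac{2508}{4133} = \frac{4577597}{7373272}$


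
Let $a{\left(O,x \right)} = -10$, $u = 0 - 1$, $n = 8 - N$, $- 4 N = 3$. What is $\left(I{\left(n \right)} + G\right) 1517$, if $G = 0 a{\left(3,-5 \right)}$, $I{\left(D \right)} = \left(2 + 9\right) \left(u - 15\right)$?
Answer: $-266992$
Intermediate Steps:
$N = - \frac{3}{4}$ ($N = \left(- \frac{1}{4}\right) 3 = - \frac{3}{4} \approx -0.75$)
$n = \frac{35}{4}$ ($n = 8 - - \frac{3}{4} = 8 + \frac{3}{4} = \frac{35}{4} \approx 8.75$)
$u = -1$
$I{\left(D \right)} = -176$ ($I{\left(D \right)} = \left(2 + 9\right) \left(-1 - 15\right) = 11 \left(-16\right) = -176$)
$G = 0$ ($G = 0 \left(-10\right) = 0$)
$\left(I{\left(n \right)} + G\right) 1517 = \left(-176 + 0\right) 1517 = \left(-176\right) 1517 = -266992$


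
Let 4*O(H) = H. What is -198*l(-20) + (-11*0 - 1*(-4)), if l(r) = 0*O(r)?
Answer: 4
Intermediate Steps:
O(H) = H/4
l(r) = 0 (l(r) = 0*(r/4) = 0)
-198*l(-20) + (-11*0 - 1*(-4)) = -198*0 + (-11*0 - 1*(-4)) = 0 + (0 + 4) = 0 + 4 = 4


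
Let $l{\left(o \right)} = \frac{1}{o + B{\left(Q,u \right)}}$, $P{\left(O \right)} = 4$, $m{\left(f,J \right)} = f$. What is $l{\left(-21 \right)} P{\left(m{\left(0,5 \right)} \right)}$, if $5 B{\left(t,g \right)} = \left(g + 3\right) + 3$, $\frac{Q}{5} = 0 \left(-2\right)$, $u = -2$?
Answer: $- \frac{20}{101} \approx -0.19802$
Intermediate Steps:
$Q = 0$ ($Q = 5 \cdot 0 \left(-2\right) = 5 \cdot 0 = 0$)
$B{\left(t,g \right)} = \frac{6}{5} + \frac{g}{5}$ ($B{\left(t,g \right)} = \frac{\left(g + 3\right) + 3}{5} = \frac{\left(3 + g\right) + 3}{5} = \frac{6 + g}{5} = \frac{6}{5} + \frac{g}{5}$)
$l{\left(o \right)} = \frac{1}{\frac{4}{5} + o}$ ($l{\left(o \right)} = \frac{1}{o + \left(\frac{6}{5} + \frac{1}{5} \left(-2\right)\right)} = \frac{1}{o + \left(\frac{6}{5} - \frac{2}{5}\right)} = \frac{1}{o + \frac{4}{5}} = \frac{1}{\frac{4}{5} + o}$)
$l{\left(-21 \right)} P{\left(m{\left(0,5 \right)} \right)} = \frac{5}{4 + 5 \left(-21\right)} 4 = \frac{5}{4 - 105} \cdot 4 = \frac{5}{-101} \cdot 4 = 5 \left(- \frac{1}{101}\right) 4 = \left(- \frac{5}{101}\right) 4 = - \frac{20}{101}$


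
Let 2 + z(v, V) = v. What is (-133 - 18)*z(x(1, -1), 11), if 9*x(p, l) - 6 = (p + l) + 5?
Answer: 1057/9 ≈ 117.44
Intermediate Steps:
x(p, l) = 11/9 + l/9 + p/9 (x(p, l) = 2/3 + ((p + l) + 5)/9 = 2/3 + ((l + p) + 5)/9 = 2/3 + (5 + l + p)/9 = 2/3 + (5/9 + l/9 + p/9) = 11/9 + l/9 + p/9)
z(v, V) = -2 + v
(-133 - 18)*z(x(1, -1), 11) = (-133 - 18)*(-2 + (11/9 + (1/9)*(-1) + (1/9)*1)) = -151*(-2 + (11/9 - 1/9 + 1/9)) = -151*(-2 + 11/9) = -151*(-7/9) = 1057/9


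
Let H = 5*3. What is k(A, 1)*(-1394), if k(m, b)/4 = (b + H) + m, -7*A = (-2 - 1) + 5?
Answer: -613360/7 ≈ -87623.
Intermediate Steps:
H = 15
A = -2/7 (A = -((-2 - 1) + 5)/7 = -(-3 + 5)/7 = -⅐*2 = -2/7 ≈ -0.28571)
k(m, b) = 60 + 4*b + 4*m (k(m, b) = 4*((b + 15) + m) = 4*((15 + b) + m) = 4*(15 + b + m) = 60 + 4*b + 4*m)
k(A, 1)*(-1394) = (60 + 4*1 + 4*(-2/7))*(-1394) = (60 + 4 - 8/7)*(-1394) = (440/7)*(-1394) = -613360/7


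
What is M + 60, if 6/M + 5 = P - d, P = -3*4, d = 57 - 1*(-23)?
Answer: 5814/97 ≈ 59.938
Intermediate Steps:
d = 80 (d = 57 + 23 = 80)
P = -12
M = -6/97 (M = 6/(-5 + (-12 - 1*80)) = 6/(-5 + (-12 - 80)) = 6/(-5 - 92) = 6/(-97) = 6*(-1/97) = -6/97 ≈ -0.061856)
M + 60 = -6/97 + 60 = 5814/97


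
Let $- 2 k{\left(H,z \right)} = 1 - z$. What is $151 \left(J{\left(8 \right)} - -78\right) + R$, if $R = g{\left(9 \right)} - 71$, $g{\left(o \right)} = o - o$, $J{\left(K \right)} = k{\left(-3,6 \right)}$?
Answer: $\frac{24169}{2} \approx 12085.0$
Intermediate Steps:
$k{\left(H,z \right)} = - \frac{1}{2} + \frac{z}{2}$ ($k{\left(H,z \right)} = - \frac{1 - z}{2} = - \frac{1}{2} + \frac{z}{2}$)
$J{\left(K \right)} = \frac{5}{2}$ ($J{\left(K \right)} = - \frac{1}{2} + \frac{1}{2} \cdot 6 = - \frac{1}{2} + 3 = \frac{5}{2}$)
$g{\left(o \right)} = 0$
$R = -71$ ($R = 0 - 71 = -71$)
$151 \left(J{\left(8 \right)} - -78\right) + R = 151 \left(\frac{5}{2} - -78\right) - 71 = 151 \left(\frac{5}{2} + 78\right) - 71 = 151 \cdot \frac{161}{2} - 71 = \frac{24311}{2} - 71 = \frac{24169}{2}$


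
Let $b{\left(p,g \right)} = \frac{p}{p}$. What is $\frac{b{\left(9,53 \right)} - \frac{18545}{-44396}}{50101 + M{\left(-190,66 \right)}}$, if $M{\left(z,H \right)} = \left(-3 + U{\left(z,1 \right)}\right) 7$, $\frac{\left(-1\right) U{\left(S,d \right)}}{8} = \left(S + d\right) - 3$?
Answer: $\frac{62941}{2700697472} \approx 2.3305 \cdot 10^{-5}$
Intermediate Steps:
$U{\left(S,d \right)} = 24 - 8 S - 8 d$ ($U{\left(S,d \right)} = - 8 \left(\left(S + d\right) - 3\right) = - 8 \left(-3 + S + d\right) = 24 - 8 S - 8 d$)
$b{\left(p,g \right)} = 1$
$M{\left(z,H \right)} = 91 - 56 z$ ($M{\left(z,H \right)} = \left(-3 - \left(-16 + 8 z\right)\right) 7 = \left(13 - 8 z\right) 7 = 91 - 56 z$)
$\frac{b{\left(9,53 \right)} - \frac{18545}{-44396}}{50101 + M{\left(-190,66 \right)}} = \frac{1 - \frac{18545}{-44396}}{50101 + \left(91 - -10640\right)} = \frac{1 - - \frac{18545}{44396}}{50101 + \left(91 + 10640\right)} = \frac{1 + \frac{18545}{44396}}{50101 + 10731} = \frac{62941}{44396 \cdot 60832} = \frac{62941}{44396} \cdot \frac{1}{60832} = \frac{62941}{2700697472}$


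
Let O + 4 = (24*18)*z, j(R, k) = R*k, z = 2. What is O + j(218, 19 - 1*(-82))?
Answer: 22878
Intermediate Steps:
O = 860 (O = -4 + (24*18)*2 = -4 + 432*2 = -4 + 864 = 860)
O + j(218, 19 - 1*(-82)) = 860 + 218*(19 - 1*(-82)) = 860 + 218*(19 + 82) = 860 + 218*101 = 860 + 22018 = 22878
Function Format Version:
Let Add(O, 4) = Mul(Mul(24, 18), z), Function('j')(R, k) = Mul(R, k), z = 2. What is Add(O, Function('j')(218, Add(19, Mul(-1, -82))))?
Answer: 22878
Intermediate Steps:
O = 860 (O = Add(-4, Mul(Mul(24, 18), 2)) = Add(-4, Mul(432, 2)) = Add(-4, 864) = 860)
Add(O, Function('j')(218, Add(19, Mul(-1, -82)))) = Add(860, Mul(218, Add(19, Mul(-1, -82)))) = Add(860, Mul(218, Add(19, 82))) = Add(860, Mul(218, 101)) = Add(860, 22018) = 22878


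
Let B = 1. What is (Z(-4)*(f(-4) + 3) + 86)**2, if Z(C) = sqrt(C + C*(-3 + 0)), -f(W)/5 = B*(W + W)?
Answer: 22188 + 14792*sqrt(2) ≈ 43107.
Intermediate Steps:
f(W) = -10*W (f(W) = -5*(W + W) = -5*2*W = -10*W)
Z(C) = sqrt(2)*sqrt(-C) (Z(C) = sqrt(C + C*(-3)) = sqrt(C - 3*C) = sqrt(-2*C) = sqrt(2)*sqrt(-C))
(Z(-4)*(f(-4) + 3) + 86)**2 = ((sqrt(2)*sqrt(-1*(-4)))*(-10*(-4) + 3) + 86)**2 = ((sqrt(2)*sqrt(4))*(40 + 3) + 86)**2 = ((sqrt(2)*2)*43 + 86)**2 = ((2*sqrt(2))*43 + 86)**2 = (86*sqrt(2) + 86)**2 = (86 + 86*sqrt(2))**2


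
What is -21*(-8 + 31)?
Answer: -483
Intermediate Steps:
-21*(-8 + 31) = -21*23 = -483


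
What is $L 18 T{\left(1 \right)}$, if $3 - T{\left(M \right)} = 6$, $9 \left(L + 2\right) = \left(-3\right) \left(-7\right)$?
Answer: $-18$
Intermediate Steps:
$L = \frac{1}{3}$ ($L = -2 + \frac{\left(-3\right) \left(-7\right)}{9} = -2 + \frac{1}{9} \cdot 21 = -2 + \frac{7}{3} = \frac{1}{3} \approx 0.33333$)
$T{\left(M \right)} = -3$ ($T{\left(M \right)} = 3 - 6 = -3$)
$L 18 T{\left(1 \right)} = \frac{1}{3} \cdot 18 \left(-3\right) = 6 \left(-3\right) = -18$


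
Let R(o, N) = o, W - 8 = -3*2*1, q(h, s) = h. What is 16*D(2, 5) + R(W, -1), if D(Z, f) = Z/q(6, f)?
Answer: 22/3 ≈ 7.3333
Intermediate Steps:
D(Z, f) = Z/6
W = 2 (W = 8 - 3*2*1 = 8 - 6*1 = 8 - 6 = 2)
16*D(2, 5) + R(W, -1) = 16*((1/6)*2) + 2 = 16*(1/3) + 2 = 16/3 + 2 = 22/3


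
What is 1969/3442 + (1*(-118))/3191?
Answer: 5876923/10983422 ≈ 0.53507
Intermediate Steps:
1969/3442 + (1*(-118))/3191 = 1969*(1/3442) - 118*1/3191 = 1969/3442 - 118/3191 = 5876923/10983422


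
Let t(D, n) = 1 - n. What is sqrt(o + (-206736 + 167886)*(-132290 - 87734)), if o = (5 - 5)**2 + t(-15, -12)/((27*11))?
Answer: sqrt(83778285452829)/99 ≈ 92455.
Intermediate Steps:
o = 13/297 (o = (5 - 5)**2 + (1 - 1*(-12))/((27*11)) = 0**2 + (1 + 12)/297 = 0 + 13*(1/297) = 0 + 13/297 = 13/297 ≈ 0.043771)
sqrt(o + (-206736 + 167886)*(-132290 - 87734)) = sqrt(13/297 + (-206736 + 167886)*(-132290 - 87734)) = sqrt(13/297 - 38850*(-220024)) = sqrt(13/297 + 8547932400) = sqrt(2538735922813/297) = sqrt(83778285452829)/99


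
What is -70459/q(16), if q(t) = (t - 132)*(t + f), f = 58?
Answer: 70459/8584 ≈ 8.2082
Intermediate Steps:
q(t) = (-132 + t)*(58 + t) (q(t) = (t - 132)*(t + 58) = (-132 + t)*(58 + t))
-70459/q(16) = -70459/(-7656 + 16**2 - 74*16) = -70459/(-7656 + 256 - 1184) = -70459/(-8584) = -70459*(-1/8584) = 70459/8584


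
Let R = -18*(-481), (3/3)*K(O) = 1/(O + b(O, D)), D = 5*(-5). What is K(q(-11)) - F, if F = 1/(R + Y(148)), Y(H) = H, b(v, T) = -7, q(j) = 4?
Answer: -8809/26418 ≈ -0.33345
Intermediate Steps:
D = -25
K(O) = 1/(-7 + O) (K(O) = 1/(O - 7) = 1/(-7 + O))
R = 8658
F = 1/8806 (F = 1/(8658 + 148) = 1/8806 ≈ 0.00011356)
K(q(-11)) - F = 1/(-7 + 4) - 1*1/8806 = 1/(-3) - 1/8806 = -⅓ - 1/8806 = -8809/26418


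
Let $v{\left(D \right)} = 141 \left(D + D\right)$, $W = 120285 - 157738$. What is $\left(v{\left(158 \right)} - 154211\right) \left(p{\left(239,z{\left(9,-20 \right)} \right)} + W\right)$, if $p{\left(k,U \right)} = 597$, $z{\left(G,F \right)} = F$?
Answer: $4041444680$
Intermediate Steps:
$W = -37453$
$v{\left(D \right)} = 282 D$ ($v{\left(D \right)} = 141 \cdot 2 D = 282 D$)
$\left(v{\left(158 \right)} - 154211\right) \left(p{\left(239,z{\left(9,-20 \right)} \right)} + W\right) = \left(282 \cdot 158 - 154211\right) \left(597 - 37453\right) = \left(44556 - 154211\right) \left(-36856\right) = \left(-109655\right) \left(-36856\right) = 4041444680$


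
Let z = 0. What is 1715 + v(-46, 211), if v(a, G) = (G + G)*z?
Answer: 1715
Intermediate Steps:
v(a, G) = 0 (v(a, G) = (G + G)*0 = (2*G)*0 = 0)
1715 + v(-46, 211) = 1715 + 0 = 1715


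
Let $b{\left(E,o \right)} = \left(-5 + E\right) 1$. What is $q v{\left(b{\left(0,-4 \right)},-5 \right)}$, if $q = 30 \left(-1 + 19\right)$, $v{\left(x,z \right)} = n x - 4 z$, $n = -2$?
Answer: $16200$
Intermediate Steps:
$b{\left(E,o \right)} = -5 + E$
$v{\left(x,z \right)} = - 4 z - 2 x$ ($v{\left(x,z \right)} = - 2 x - 4 z = - 4 z - 2 x$)
$q = 540$ ($q = 30 \cdot 18 = 540$)
$q v{\left(b{\left(0,-4 \right)},-5 \right)} = 540 \left(\left(-4\right) \left(-5\right) - 2 \left(-5 + 0\right)\right) = 540 \left(20 - -10\right) = 540 \left(20 + 10\right) = 540 \cdot 30 = 16200$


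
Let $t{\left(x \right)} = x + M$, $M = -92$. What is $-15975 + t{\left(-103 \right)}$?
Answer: $-16170$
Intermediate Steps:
$t{\left(x \right)} = -92 + x$ ($t{\left(x \right)} = x - 92 = -92 + x$)
$-15975 + t{\left(-103 \right)} = -15975 - 195 = -16170$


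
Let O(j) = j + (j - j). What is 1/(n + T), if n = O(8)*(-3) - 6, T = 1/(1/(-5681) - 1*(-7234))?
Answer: -41096353/1232884909 ≈ -0.033333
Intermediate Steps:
O(j) = j (O(j) = j + 0 = j)
T = 5681/41096353 (T = 1/(-1/5681 + 7234) = 1/(41096353/5681) = 5681/41096353 ≈ 0.00013824)
n = -30 (n = 8*(-3) - 6 = -24 - 6 = -30)
1/(n + T) = 1/(-30 + 5681/41096353) = 1/(-1232884909/41096353) = -41096353/1232884909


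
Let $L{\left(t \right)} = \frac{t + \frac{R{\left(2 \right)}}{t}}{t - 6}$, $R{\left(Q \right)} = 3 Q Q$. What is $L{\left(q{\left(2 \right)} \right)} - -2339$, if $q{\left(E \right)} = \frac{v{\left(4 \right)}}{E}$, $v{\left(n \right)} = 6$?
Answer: $\frac{7010}{3} \approx 2336.7$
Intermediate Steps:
$R{\left(Q \right)} = 3 Q^{2}$
$q{\left(E \right)} = \frac{6}{E}$
$L{\left(t \right)} = \frac{t + \frac{12}{t}}{-6 + t}$ ($L{\left(t \right)} = \frac{t + \frac{3 \cdot 2^{2}}{t}}{t - 6} = \frac{t + \frac{3 \cdot 4}{t}}{-6 + t} = \frac{t + \frac{12}{t}}{-6 + t}$)
$L{\left(q{\left(2 \right)} \right)} - -2339 = \frac{12 + \left(\frac{6}{2}\right)^{2}}{\frac{6}{2} \left(-6 + \frac{6}{2}\right)} - -2339 = \frac{12 + \left(6 \cdot \frac{1}{2}\right)^{2}}{6 \cdot \frac{1}{2} \left(-6 + 6 \cdot \frac{1}{2}\right)} + 2339 = \frac{12 + 3^{2}}{3 \left(-6 + 3\right)} + 2339 = \frac{12 + 9}{3 \left(-3\right)} + 2339 = \frac{1}{3} \left(- \frac{1}{3}\right) 21 + 2339 = - \frac{7}{3} + 2339 = \frac{7010}{3}$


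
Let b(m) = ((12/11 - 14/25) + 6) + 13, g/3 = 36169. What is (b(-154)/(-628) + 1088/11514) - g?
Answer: -107881274759347/994233900 ≈ -1.0851e+5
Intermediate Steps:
g = 108507 (g = 3*36169 = 108507)
b(m) = 5371/275 (b(m) = ((12*(1/11) - 14*1/25) + 6) + 13 = ((12/11 - 14/25) + 6) + 13 = (146/275 + 6) + 13 = 1796/275 + 13 = 5371/275)
(b(-154)/(-628) + 1088/11514) - g = ((5371/275)/(-628) + 1088/11514) - 1*108507 = ((5371/275)*(-1/628) + 1088*(1/11514)) - 108507 = (-5371/172700 + 544/5757) - 108507 = 63027953/994233900 - 108507 = -107881274759347/994233900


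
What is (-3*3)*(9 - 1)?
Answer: -72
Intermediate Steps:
(-3*3)*(9 - 1) = -9*8 = -72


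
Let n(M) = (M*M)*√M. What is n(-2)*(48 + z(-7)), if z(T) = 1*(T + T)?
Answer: 136*I*√2 ≈ 192.33*I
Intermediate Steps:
n(M) = M^(5/2) (n(M) = M²*√M = M^(5/2))
z(T) = 2*T (z(T) = 1*(2*T) = 2*T)
n(-2)*(48 + z(-7)) = (-2)^(5/2)*(48 + 2*(-7)) = (4*I*√2)*(48 - 14) = (4*I*√2)*34 = 136*I*√2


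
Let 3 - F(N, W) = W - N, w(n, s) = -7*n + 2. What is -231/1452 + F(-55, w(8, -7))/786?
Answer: -2707/17292 ≈ -0.15655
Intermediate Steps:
w(n, s) = 2 - 7*n
F(N, W) = 3 + N - W (F(N, W) = 3 - (W - N) = 3 + (N - W) = 3 + N - W)
-231/1452 + F(-55, w(8, -7))/786 = -231/1452 + (3 - 55 - (2 - 7*8))/786 = -231*1/1452 + (3 - 55 - (2 - 56))*(1/786) = -7/44 + (3 - 55 - 1*(-54))*(1/786) = -7/44 + (3 - 55 + 54)*(1/786) = -7/44 + 2*(1/786) = -7/44 + 1/393 = -2707/17292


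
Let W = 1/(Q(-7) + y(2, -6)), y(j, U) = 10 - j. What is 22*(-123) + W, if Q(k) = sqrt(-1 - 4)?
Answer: (-2706*sqrt(5) + 21647*I)/(sqrt(5) - 8*I) ≈ -2705.9 - 0.032407*I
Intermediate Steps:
Q(k) = I*sqrt(5) (Q(k) = sqrt(-5) = I*sqrt(5))
W = 1/(8 + I*sqrt(5)) (W = 1/(I*sqrt(5) + (10 - 1*2)) = 1/(I*sqrt(5) + (10 - 2)) = 1/(I*sqrt(5) + 8) = 1/(8 + I*sqrt(5)) ≈ 0.11594 - 0.032407*I)
22*(-123) + W = 22*(-123) + (8/69 - I*sqrt(5)/69) = -2706 + (8/69 - I*sqrt(5)/69) = -186706/69 - I*sqrt(5)/69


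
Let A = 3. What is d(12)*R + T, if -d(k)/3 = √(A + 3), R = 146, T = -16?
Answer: -16 - 438*√6 ≈ -1088.9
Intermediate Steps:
d(k) = -3*√6 (d(k) = -3*√(3 + 3) = -3*√6)
d(12)*R + T = -3*√6*146 - 16 = -438*√6 - 16 = -16 - 438*√6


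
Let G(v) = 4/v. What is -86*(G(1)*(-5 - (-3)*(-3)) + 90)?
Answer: -2924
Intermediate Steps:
-86*(G(1)*(-5 - (-3)*(-3)) + 90) = -86*((4/1)*(-5 - (-3)*(-3)) + 90) = -86*((4*1)*(-5 - 1*9) + 90) = -86*(4*(-5 - 9) + 90) = -86*(4*(-14) + 90) = -86*(-56 + 90) = -86*34 = -2924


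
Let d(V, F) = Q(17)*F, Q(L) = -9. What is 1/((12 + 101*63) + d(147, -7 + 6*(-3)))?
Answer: 1/6600 ≈ 0.00015152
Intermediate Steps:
d(V, F) = -9*F
1/((12 + 101*63) + d(147, -7 + 6*(-3))) = 1/((12 + 101*63) - 9*(-7 + 6*(-3))) = 1/((12 + 6363) - 9*(-7 - 18)) = 1/(6375 - 9*(-25)) = 1/(6375 + 225) = 1/6600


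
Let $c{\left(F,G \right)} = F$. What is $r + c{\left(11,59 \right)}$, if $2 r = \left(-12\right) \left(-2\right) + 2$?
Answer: $24$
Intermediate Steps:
$r = 13$ ($r = \frac{\left(-12\right) \left(-2\right) + 2}{2} = \frac{24 + 2}{2} = \frac{1}{2} \cdot 26 = 13$)
$r + c{\left(11,59 \right)} = 13 + 11 = 24$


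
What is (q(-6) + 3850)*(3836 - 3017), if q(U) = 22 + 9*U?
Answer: 3126942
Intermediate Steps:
(q(-6) + 3850)*(3836 - 3017) = ((22 + 9*(-6)) + 3850)*(3836 - 3017) = ((22 - 54) + 3850)*819 = (-32 + 3850)*819 = 3818*819 = 3126942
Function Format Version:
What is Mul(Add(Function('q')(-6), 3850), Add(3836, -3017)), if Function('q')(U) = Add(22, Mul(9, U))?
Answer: 3126942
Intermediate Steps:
Mul(Add(Function('q')(-6), 3850), Add(3836, -3017)) = Mul(Add(Add(22, Mul(9, -6)), 3850), Add(3836, -3017)) = Mul(Add(Add(22, -54), 3850), 819) = Mul(Add(-32, 3850), 819) = Mul(3818, 819) = 3126942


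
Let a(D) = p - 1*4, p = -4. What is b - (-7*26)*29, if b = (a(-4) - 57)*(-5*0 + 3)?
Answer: 5083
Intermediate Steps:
a(D) = -8 (a(D) = -4 - 1*4 = -4 - 4 = -8)
b = -195 (b = (-8 - 57)*(-5*0 + 3) = -65*(0 + 3) = -65*3 = -195)
b - (-7*26)*29 = -195 - (-7*26)*29 = -195 - (-182)*29 = -195 - 1*(-5278) = -195 + 5278 = 5083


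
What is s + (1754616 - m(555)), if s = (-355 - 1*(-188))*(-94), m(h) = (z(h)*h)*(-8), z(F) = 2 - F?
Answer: -685006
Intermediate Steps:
m(h) = -8*h*(2 - h) (m(h) = ((2 - h)*h)*(-8) = (h*(2 - h))*(-8) = -8*h*(2 - h))
s = 15698 (s = (-355 + 188)*(-94) = -167*(-94) = 15698)
s + (1754616 - m(555)) = 15698 + (1754616 - 8*555*(-2 + 555)) = 15698 + (1754616 - 8*555*553) = 15698 + (1754616 - 1*2455320) = 15698 + (1754616 - 2455320) = 15698 - 700704 = -685006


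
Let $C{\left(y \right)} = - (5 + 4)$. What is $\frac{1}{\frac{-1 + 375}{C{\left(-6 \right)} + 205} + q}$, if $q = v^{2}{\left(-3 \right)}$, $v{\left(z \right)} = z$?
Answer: $\frac{98}{1069} \approx 0.091674$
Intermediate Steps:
$C{\left(y \right)} = -9$ ($C{\left(y \right)} = \left(-1\right) 9 = -9$)
$q = 9$ ($q = \left(-3\right)^{2} = 9$)
$\frac{1}{\frac{-1 + 375}{C{\left(-6 \right)} + 205} + q} = \frac{1}{\frac{-1 + 375}{-9 + 205} + 9} = \frac{1}{\frac{374}{196} + 9} = \frac{1}{374 \cdot \frac{1}{196} + 9} = \frac{1}{\frac{187}{98} + 9} = \frac{1}{\frac{1069}{98}} = \frac{98}{1069}$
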